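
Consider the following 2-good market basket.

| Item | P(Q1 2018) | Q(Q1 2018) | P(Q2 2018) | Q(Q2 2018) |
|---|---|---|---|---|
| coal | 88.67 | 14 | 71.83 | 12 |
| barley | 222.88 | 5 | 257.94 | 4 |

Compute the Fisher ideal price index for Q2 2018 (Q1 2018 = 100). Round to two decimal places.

Laspeyres component (base-period weights):
ΣP(Q2 2018)Q(Q1 2018) = 71.83×14 + 257.94×5 = 1005.62 + 1289.7 = 2295.32
ΣP(Q1 2018)Q(Q1 2018) = 88.67×14 + 222.88×5 = 1241.38 + 1114.4 = 2355.78
L = 2295.32 / 2355.78 × 100 = 97.4335
Paasche component (current-period weights):
ΣP(Q2 2018)Q(Q2 2018) = 71.83×12 + 257.94×4 = 861.96 + 1031.76 = 1893.72
ΣP(Q1 2018)Q(Q2 2018) = 88.67×12 + 222.88×4 = 1064.04 + 891.52 = 1955.56
P = 1893.72 / 1955.56 × 100 = 96.8377
Fisher = √(L × P) = √(97.4335 × 96.8377) = 97.1352

97.14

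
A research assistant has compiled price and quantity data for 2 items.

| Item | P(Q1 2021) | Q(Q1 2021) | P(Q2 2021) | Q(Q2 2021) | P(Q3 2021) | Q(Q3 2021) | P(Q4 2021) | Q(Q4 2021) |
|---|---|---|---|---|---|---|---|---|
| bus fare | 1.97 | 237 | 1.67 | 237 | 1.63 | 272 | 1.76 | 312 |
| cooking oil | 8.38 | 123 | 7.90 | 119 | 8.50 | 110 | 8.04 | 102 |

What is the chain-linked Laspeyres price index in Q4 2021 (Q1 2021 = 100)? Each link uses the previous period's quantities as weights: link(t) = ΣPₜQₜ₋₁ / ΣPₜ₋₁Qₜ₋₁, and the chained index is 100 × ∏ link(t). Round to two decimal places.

Link Q1 2021→Q2 2021:
ΣP(Q2 2021)Q(Q1 2021) = 1.67×237 + 7.90×123 = 395.79 + 971.7 = 1367.49
ΣP(Q1 2021)Q(Q1 2021) = 1.97×237 + 8.38×123 = 466.89 + 1030.74 = 1497.63
link = 1367.49/1497.63 = 0.913103
Link Q2 2021→Q3 2021:
ΣP(Q3 2021)Q(Q2 2021) = 1.63×237 + 8.50×119 = 386.31 + 1011.5 = 1397.81
ΣP(Q2 2021)Q(Q2 2021) = 1.67×237 + 7.90×119 = 395.79 + 940.1 = 1335.89
link = 1397.81/1335.89 = 1.046351
Link Q3 2021→Q4 2021:
ΣP(Q4 2021)Q(Q3 2021) = 1.76×272 + 8.04×110 = 478.72 + 884.4 = 1363.12
ΣP(Q3 2021)Q(Q3 2021) = 1.63×272 + 8.50×110 = 443.36 + 935 = 1378.36
link = 1363.12/1378.36 = 0.988943
Chained index = 100 × 0.913103 × 1.046351 × 0.988943 = 94.4862

94.49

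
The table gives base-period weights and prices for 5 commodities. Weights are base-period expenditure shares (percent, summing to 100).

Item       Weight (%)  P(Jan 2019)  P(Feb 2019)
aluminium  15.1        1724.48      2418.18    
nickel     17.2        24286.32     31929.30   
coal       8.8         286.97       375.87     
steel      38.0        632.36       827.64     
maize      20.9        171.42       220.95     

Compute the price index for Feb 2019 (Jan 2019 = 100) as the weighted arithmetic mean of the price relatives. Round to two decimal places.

aluminium: 15.1 × (2418.18/1724.48) = 15.1 × 1.402266 = 21.1742
nickel: 17.2 × (31929.30/24286.32) = 17.2 × 1.314703 = 22.6129
coal: 8.8 × (375.87/286.97) = 8.8 × 1.309788 = 11.5261
steel: 38.0 × (827.64/632.36) = 38.0 × 1.308811 = 49.7348
maize: 20.9 × (220.95/171.42) = 20.9 × 1.288939 = 26.9388
Index = Σ wᵢ·(p₁ᵢ/p₀ᵢ) = 21.1742 + 22.6129 + 11.5261 + 49.7348 + 26.9388 = 131.9869

131.99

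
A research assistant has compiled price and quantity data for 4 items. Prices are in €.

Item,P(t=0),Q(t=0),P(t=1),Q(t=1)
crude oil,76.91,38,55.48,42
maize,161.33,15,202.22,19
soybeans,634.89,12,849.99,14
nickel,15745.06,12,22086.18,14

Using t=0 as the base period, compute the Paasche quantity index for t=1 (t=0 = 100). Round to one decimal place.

116.7

Paasche quantity index uses current-period prices as weights.
ΣP(t=1)·Q(t=1) = 55.48×42 + 202.22×19 + 849.99×14 + 22086.18×14 = 2330.16 + 3842.18 + 11899.86 + 309206.52 = 327278.72
ΣP(t=1)·Q(t=0) = 55.48×38 + 202.22×15 + 849.99×12 + 22086.18×12 = 2108.24 + 3033.3 + 10199.88 + 265034.16 = 280375.58
Index = 327278.72 / 280375.58 × 100 = 116.7287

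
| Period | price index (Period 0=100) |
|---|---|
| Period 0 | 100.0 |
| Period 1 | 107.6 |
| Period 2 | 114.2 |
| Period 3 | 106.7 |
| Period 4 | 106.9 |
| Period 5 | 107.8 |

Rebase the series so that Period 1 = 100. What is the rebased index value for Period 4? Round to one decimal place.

Rebased(Period 4) = 106.9 / 107.6 × 100 = 99.3494

99.3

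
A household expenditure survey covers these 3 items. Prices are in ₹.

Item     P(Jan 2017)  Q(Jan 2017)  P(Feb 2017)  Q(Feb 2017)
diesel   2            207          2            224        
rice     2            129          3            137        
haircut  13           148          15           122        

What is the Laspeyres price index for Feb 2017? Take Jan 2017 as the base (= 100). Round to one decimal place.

116.4

Laspeyres price index uses base-period quantities as weights.
ΣP(Feb 2017)·Q(Jan 2017) = 2×207 + 3×129 + 15×148 = 414 + 387 + 2220 = 3021
ΣP(Jan 2017)·Q(Jan 2017) = 2×207 + 2×129 + 13×148 = 414 + 258 + 1924 = 2596
Index = 3021 / 2596 × 100 = 116.3713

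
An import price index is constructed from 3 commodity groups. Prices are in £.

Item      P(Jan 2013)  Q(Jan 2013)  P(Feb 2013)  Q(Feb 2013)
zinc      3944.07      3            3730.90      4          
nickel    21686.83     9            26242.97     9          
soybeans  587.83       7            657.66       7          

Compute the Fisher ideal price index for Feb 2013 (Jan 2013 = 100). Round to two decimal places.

119.12

Laspeyres component (base-period weights):
ΣP(Feb 2013)Q(Jan 2013) = 3730.90×3 + 26242.97×9 + 657.66×7 = 11192.7 + 236186.73 + 4603.62 = 251983.05
ΣP(Jan 2013)Q(Jan 2013) = 3944.07×3 + 21686.83×9 + 587.83×7 = 11832.21 + 195181.47 + 4114.81 = 211128.49
L = 251983.05 / 211128.49 × 100 = 119.3506
Paasche component (current-period weights):
ΣP(Feb 2013)Q(Feb 2013) = 3730.90×4 + 26242.97×9 + 657.66×7 = 14923.6 + 236186.73 + 4603.62 = 255713.95
ΣP(Jan 2013)Q(Feb 2013) = 3944.07×4 + 21686.83×9 + 587.83×7 = 15776.28 + 195181.47 + 4114.81 = 215072.56
P = 255713.95 / 215072.56 × 100 = 118.8966
Fisher = √(L × P) = √(119.3506 × 118.8966) = 119.1234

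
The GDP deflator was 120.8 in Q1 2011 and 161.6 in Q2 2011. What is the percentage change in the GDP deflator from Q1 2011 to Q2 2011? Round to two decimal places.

33.77%

Change = (161.6 − 120.8) / 120.8 × 100
       = 40.8 / 120.8 × 100 = 33.7748%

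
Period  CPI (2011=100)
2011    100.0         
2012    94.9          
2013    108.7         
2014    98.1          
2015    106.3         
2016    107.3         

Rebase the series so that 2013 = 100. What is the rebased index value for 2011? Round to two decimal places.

92.00

Rebased(2011) = 100.0 / 108.7 × 100 = 91.9963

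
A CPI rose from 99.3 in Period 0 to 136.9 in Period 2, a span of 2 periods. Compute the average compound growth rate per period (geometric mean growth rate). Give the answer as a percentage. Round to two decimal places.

Growth factor = (136.9/99.3)^(1/2) = (1.378651)^(1/2) = 1.174160
Growth rate = 1.174160 − 1 = 0.174160 = 17.4160%

17.42%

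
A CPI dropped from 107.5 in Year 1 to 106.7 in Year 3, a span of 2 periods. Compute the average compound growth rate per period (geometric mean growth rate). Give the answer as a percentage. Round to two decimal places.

Growth factor = (106.7/107.5)^(1/2) = (0.992558)^(1/2) = 0.996272
Growth rate = 0.996272 − 1 = -0.003728 = -0.3728%

-0.37%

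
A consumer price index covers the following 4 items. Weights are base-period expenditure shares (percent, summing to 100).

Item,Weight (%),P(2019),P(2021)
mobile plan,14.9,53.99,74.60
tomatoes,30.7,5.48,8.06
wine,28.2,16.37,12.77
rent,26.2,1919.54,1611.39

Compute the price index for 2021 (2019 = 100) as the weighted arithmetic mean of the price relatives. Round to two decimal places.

mobile plan: 14.9 × (74.60/53.99) = 14.9 × 1.381737 = 20.5879
tomatoes: 30.7 × (8.06/5.48) = 30.7 × 1.470803 = 45.1536
wine: 28.2 × (12.77/16.37) = 28.2 × 0.780086 = 21.9984
rent: 26.2 × (1611.39/1919.54) = 26.2 × 0.839467 = 21.9940
Index = Σ wᵢ·(p₁ᵢ/p₀ᵢ) = 20.5879 + 45.1536 + 21.9984 + 21.9940 = 109.7340

109.73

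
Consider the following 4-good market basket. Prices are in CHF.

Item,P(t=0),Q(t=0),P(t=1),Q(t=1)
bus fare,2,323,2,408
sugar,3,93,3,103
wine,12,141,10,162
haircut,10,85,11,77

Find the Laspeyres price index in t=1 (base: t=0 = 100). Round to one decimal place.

94.3

Laspeyres price index uses base-period quantities as weights.
ΣP(t=1)·Q(t=0) = 2×323 + 3×93 + 10×141 + 11×85 = 646 + 279 + 1410 + 935 = 3270
ΣP(t=0)·Q(t=0) = 2×323 + 3×93 + 12×141 + 10×85 = 646 + 279 + 1692 + 850 = 3467
Index = 3270 / 3467 × 100 = 94.3179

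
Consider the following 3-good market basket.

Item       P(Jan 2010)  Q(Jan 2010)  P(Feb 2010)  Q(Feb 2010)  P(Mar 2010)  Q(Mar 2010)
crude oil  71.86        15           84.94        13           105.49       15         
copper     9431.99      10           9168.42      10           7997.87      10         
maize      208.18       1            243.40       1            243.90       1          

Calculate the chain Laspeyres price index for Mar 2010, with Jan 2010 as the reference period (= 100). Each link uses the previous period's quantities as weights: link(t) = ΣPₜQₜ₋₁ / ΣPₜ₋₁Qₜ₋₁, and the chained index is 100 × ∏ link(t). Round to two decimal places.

85.50

Link Jan 2010→Feb 2010:
ΣP(Feb 2010)Q(Jan 2010) = 84.94×15 + 9168.42×10 + 243.40×1 = 1274.1 + 91684.2 + 243.4 = 93201.7
ΣP(Jan 2010)Q(Jan 2010) = 71.86×15 + 9431.99×10 + 208.18×1 = 1077.9 + 94319.9 + 208.18 = 95605.98
link = 93201.7/95605.98 = 0.974852
Link Feb 2010→Mar 2010:
ΣP(Mar 2010)Q(Feb 2010) = 105.49×13 + 7997.87×10 + 243.90×1 = 1371.37 + 79978.7 + 243.9 = 81593.97
ΣP(Feb 2010)Q(Feb 2010) = 84.94×13 + 9168.42×10 + 243.40×1 = 1104.22 + 91684.2 + 243.4 = 93031.82
link = 81593.97/93031.82 = 0.877054
Chained index = 100 × 0.974852 × 0.877054 = 85.4998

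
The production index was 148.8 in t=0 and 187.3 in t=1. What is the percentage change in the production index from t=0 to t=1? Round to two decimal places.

25.87%

Change = (187.3 − 148.8) / 148.8 × 100
       = 38.5 / 148.8 × 100 = 25.8737%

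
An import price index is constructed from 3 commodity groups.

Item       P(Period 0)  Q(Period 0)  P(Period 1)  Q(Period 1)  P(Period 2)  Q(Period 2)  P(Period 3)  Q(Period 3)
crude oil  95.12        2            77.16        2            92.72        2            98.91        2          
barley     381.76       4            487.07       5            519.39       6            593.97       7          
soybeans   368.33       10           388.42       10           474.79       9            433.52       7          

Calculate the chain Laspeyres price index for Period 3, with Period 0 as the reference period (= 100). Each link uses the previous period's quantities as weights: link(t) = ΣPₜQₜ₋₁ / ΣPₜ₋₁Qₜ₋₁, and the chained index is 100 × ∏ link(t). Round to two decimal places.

Link Period 0→Period 1:
ΣP(Period 1)Q(Period 0) = 77.16×2 + 487.07×4 + 388.42×10 = 154.32 + 1948.28 + 3884.2 = 5986.8
ΣP(Period 0)Q(Period 0) = 95.12×2 + 381.76×4 + 368.33×10 = 190.24 + 1527.04 + 3683.3 = 5400.58
link = 5986.8/5400.58 = 1.108548
Link Period 1→Period 2:
ΣP(Period 2)Q(Period 1) = 92.72×2 + 519.39×5 + 474.79×10 = 185.44 + 2596.95 + 4747.9 = 7530.29
ΣP(Period 1)Q(Period 1) = 77.16×2 + 487.07×5 + 388.42×10 = 154.32 + 2435.35 + 3884.2 = 6473.87
link = 7530.29/6473.87 = 1.163182
Link Period 2→Period 3:
ΣP(Period 3)Q(Period 2) = 98.91×2 + 593.97×6 + 433.52×9 = 197.82 + 3563.82 + 3901.68 = 7663.32
ΣP(Period 2)Q(Period 2) = 92.72×2 + 519.39×6 + 474.79×9 = 185.44 + 3116.34 + 4273.11 = 7574.89
link = 7663.32/7574.89 = 1.011674
Chained index = 100 × 1.108548 × 1.163182 × 1.011674 = 130.4496

130.45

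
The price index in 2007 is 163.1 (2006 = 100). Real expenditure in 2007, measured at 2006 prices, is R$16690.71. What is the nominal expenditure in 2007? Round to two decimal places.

Nominal = Real × (Index/100) = 16690.71 × (163.1/100)
        = 16690.71 × 1.631 = 27222.5480

27222.55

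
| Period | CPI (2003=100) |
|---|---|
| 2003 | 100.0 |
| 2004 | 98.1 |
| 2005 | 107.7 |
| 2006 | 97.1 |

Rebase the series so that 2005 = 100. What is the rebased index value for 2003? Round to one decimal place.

92.9

Rebased(2003) = 100.0 / 107.7 × 100 = 92.8505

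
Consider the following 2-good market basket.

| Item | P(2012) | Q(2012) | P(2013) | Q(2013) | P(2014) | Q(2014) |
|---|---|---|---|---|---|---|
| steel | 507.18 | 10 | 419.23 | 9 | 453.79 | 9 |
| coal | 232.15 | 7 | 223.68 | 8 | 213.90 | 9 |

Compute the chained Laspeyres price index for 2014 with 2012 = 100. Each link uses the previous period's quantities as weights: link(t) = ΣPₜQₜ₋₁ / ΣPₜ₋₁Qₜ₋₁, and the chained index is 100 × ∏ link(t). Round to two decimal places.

89.58

Link 2012→2013:
ΣP(2013)Q(2012) = 419.23×10 + 223.68×7 = 4192.3 + 1565.76 = 5758.06
ΣP(2012)Q(2012) = 507.18×10 + 232.15×7 = 5071.8 + 1625.05 = 6696.85
link = 5758.06/6696.85 = 0.859816
Link 2013→2014:
ΣP(2014)Q(2013) = 453.79×9 + 213.90×8 = 4084.11 + 1711.2 = 5795.31
ΣP(2013)Q(2013) = 419.23×9 + 223.68×8 = 3773.07 + 1789.44 = 5562.51
link = 5795.31/5562.51 = 1.041852
Chained index = 100 × 0.859816 × 1.041852 = 89.5801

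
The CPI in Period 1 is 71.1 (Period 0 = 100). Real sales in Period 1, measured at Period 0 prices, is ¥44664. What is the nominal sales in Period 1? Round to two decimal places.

Nominal = Real × (Index/100) = 44664 × (71.1/100)
        = 44664 × 0.711 = 31756.1040

31756.10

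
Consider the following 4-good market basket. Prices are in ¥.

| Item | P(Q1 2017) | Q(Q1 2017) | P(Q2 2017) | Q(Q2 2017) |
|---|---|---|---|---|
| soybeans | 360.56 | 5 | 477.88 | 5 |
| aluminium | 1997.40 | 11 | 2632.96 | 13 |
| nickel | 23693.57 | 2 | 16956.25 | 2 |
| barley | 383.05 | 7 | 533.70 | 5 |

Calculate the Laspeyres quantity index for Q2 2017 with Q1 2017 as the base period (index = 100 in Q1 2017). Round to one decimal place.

Laspeyres quantity index uses base-period prices as weights.
ΣP(Q1 2017)·Q(Q2 2017) = 360.56×5 + 1997.40×13 + 23693.57×2 + 383.05×5 = 1802.8 + 25966.2 + 47387.14 + 1915.25 = 77071.39
ΣP(Q1 2017)·Q(Q1 2017) = 360.56×5 + 1997.40×11 + 23693.57×2 + 383.05×7 = 1802.8 + 21971.4 + 47387.14 + 2681.35 = 73842.69
Index = 77071.39 / 73842.69 × 100 = 104.3724

104.4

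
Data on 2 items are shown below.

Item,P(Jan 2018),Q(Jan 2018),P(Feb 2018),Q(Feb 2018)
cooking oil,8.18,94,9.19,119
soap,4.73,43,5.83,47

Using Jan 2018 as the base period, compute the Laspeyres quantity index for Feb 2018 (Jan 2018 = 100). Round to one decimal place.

123.0

Laspeyres quantity index uses base-period prices as weights.
ΣP(Jan 2018)·Q(Feb 2018) = 8.18×119 + 4.73×47 = 973.42 + 222.31 = 1195.73
ΣP(Jan 2018)·Q(Jan 2018) = 8.18×94 + 4.73×43 = 768.92 + 203.39 = 972.31
Index = 1195.73 / 972.31 × 100 = 122.9783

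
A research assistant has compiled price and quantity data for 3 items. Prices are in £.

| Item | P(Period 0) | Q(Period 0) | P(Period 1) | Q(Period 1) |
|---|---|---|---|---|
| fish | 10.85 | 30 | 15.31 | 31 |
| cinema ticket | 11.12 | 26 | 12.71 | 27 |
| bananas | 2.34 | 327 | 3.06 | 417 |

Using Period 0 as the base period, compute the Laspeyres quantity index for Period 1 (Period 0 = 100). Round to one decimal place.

Laspeyres quantity index uses base-period prices as weights.
ΣP(Period 0)·Q(Period 1) = 10.85×31 + 11.12×27 + 2.34×417 = 336.35 + 300.24 + 975.78 = 1612.37
ΣP(Period 0)·Q(Period 0) = 10.85×30 + 11.12×26 + 2.34×327 = 325.5 + 289.12 + 765.18 = 1379.8
Index = 1612.37 / 1379.8 × 100 = 116.8553

116.9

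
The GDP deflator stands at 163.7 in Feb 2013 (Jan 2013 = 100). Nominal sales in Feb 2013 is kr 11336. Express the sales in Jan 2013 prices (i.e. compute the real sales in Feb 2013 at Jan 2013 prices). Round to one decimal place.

6924.9

Real = Nominal ÷ (Index/100) = 11336 ÷ (163.7/100)
     = 11336 ÷ 1.637 = 6924.8626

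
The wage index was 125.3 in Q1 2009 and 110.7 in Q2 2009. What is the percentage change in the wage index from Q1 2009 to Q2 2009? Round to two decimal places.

-11.65%

Change = (110.7 − 125.3) / 125.3 × 100
       = -14.6 / 125.3 × 100 = -11.6520%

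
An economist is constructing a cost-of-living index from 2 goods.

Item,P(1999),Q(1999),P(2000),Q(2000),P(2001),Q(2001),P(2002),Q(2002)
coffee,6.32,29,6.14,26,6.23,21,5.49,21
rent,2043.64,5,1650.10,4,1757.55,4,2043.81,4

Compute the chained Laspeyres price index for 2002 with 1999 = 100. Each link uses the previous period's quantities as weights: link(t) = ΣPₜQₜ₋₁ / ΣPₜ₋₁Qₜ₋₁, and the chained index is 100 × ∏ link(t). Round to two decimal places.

Link 1999→2000:
ΣP(2000)Q(1999) = 6.14×29 + 1650.10×5 = 178.06 + 8250.5 = 8428.56
ΣP(1999)Q(1999) = 6.32×29 + 2043.64×5 = 183.28 + 10218.2 = 10401.48
link = 8428.56/10401.48 = 0.810323
Link 2000→2001:
ΣP(2001)Q(2000) = 6.23×26 + 1757.55×4 = 161.98 + 7030.2 = 7192.18
ΣP(2000)Q(2000) = 6.14×26 + 1650.10×4 = 159.64 + 6600.4 = 6760.04
link = 7192.18/6760.04 = 1.063926
Link 2001→2002:
ΣP(2002)Q(2001) = 5.49×21 + 2043.81×4 = 115.29 + 8175.24 = 8290.53
ΣP(2001)Q(2001) = 6.23×21 + 1757.55×4 = 130.83 + 7030.2 = 7161.03
link = 8290.53/7161.03 = 1.157729
Chained index = 100 × 0.810323 × 1.063926 × 1.157729 = 99.8105

99.81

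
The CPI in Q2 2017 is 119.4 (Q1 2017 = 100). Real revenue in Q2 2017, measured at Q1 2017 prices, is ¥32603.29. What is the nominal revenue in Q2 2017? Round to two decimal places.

38928.33

Nominal = Real × (Index/100) = 32603.29 × (119.4/100)
        = 32603.29 × 1.194 = 38928.3283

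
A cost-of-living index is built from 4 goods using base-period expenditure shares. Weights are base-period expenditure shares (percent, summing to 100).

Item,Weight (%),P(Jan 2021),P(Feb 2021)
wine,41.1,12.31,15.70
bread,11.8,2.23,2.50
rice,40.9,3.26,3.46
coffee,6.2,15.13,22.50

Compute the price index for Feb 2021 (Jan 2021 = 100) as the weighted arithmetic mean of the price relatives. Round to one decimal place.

118.3

wine: 41.1 × (15.70/12.31) = 41.1 × 1.275386 = 52.4184
bread: 11.8 × (2.50/2.23) = 11.8 × 1.121076 = 13.2287
rice: 40.9 × (3.46/3.26) = 40.9 × 1.061350 = 43.4092
coffee: 6.2 × (22.50/15.13) = 6.2 × 1.487112 = 9.2201
Index = Σ wᵢ·(p₁ᵢ/p₀ᵢ) = 52.4184 + 13.2287 + 43.4092 + 9.2201 = 118.2764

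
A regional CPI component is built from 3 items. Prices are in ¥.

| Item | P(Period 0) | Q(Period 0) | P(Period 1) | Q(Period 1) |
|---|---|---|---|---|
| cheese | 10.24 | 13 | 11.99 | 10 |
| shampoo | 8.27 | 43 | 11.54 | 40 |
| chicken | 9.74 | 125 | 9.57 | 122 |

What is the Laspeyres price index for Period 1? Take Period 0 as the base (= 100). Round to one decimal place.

108.3

Laspeyres price index uses base-period quantities as weights.
ΣP(Period 1)·Q(Period 0) = 11.99×13 + 11.54×43 + 9.57×125 = 155.87 + 496.22 + 1196.25 = 1848.34
ΣP(Period 0)·Q(Period 0) = 10.24×13 + 8.27×43 + 9.74×125 = 133.12 + 355.61 + 1217.5 = 1706.23
Index = 1848.34 / 1706.23 × 100 = 108.3289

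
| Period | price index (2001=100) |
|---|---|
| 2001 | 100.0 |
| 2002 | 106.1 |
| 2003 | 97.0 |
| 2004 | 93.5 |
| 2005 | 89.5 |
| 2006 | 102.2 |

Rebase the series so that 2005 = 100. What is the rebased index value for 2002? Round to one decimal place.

118.5

Rebased(2002) = 106.1 / 89.5 × 100 = 118.5475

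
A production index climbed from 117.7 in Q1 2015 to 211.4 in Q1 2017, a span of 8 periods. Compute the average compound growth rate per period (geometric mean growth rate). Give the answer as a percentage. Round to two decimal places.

Growth factor = (211.4/117.7)^(1/8) = (1.796092)^(1/8) = 1.075947
Growth rate = 1.075947 − 1 = 0.075947 = 7.5947%

7.59%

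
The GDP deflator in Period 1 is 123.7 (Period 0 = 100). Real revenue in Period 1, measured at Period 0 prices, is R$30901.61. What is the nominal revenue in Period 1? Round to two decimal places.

38225.29

Nominal = Real × (Index/100) = 30901.61 × (123.7/100)
        = 30901.61 × 1.237 = 38225.2916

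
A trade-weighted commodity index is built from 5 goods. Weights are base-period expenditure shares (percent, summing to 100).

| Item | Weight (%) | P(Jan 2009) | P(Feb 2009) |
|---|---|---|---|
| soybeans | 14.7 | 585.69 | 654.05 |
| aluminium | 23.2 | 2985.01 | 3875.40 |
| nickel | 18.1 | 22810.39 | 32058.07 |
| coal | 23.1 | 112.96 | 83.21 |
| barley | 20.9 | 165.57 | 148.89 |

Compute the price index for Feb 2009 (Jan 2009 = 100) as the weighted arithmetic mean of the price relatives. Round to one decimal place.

soybeans: 14.7 × (654.05/585.69) = 14.7 × 1.116717 = 16.4157
aluminium: 23.2 × (3875.40/2985.01) = 23.2 × 1.298287 = 30.1203
nickel: 18.1 × (32058.07/22810.39) = 18.1 × 1.405415 = 25.4380
coal: 23.1 × (83.21/112.96) = 23.1 × 0.736632 = 17.0162
barley: 20.9 × (148.89/165.57) = 20.9 × 0.899257 = 18.7945
Index = Σ wᵢ·(p₁ᵢ/p₀ᵢ) = 16.4157 + 30.1203 + 25.4380 + 17.0162 + 18.7945 = 107.7847

107.8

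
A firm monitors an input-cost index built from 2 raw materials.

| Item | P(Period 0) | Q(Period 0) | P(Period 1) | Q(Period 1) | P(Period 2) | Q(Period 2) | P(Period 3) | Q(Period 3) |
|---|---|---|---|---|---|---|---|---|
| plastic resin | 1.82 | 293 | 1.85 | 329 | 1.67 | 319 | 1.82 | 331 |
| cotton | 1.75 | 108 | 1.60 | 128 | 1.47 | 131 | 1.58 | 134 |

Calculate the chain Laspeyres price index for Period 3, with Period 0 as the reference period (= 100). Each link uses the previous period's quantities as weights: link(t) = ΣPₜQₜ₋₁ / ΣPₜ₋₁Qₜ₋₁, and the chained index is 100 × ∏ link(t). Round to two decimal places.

97.45

Link Period 0→Period 1:
ΣP(Period 1)Q(Period 0) = 1.85×293 + 1.60×108 = 542.05 + 172.8 = 714.85
ΣP(Period 0)Q(Period 0) = 1.82×293 + 1.75×108 = 533.26 + 189 = 722.26
link = 714.85/722.26 = 0.989741
Link Period 1→Period 2:
ΣP(Period 2)Q(Period 1) = 1.67×329 + 1.47×128 = 549.43 + 188.16 = 737.59
ΣP(Period 1)Q(Period 1) = 1.85×329 + 1.60×128 = 608.65 + 204.8 = 813.45
link = 737.59/813.45 = 0.906743
Link Period 2→Period 3:
ΣP(Period 3)Q(Period 2) = 1.82×319 + 1.58×131 = 580.58 + 206.98 = 787.56
ΣP(Period 2)Q(Period 2) = 1.67×319 + 1.47×131 = 532.73 + 192.57 = 725.3
link = 787.56/725.3 = 1.085840
Chained index = 100 × 0.989741 × 0.906743 × 1.085840 = 97.4477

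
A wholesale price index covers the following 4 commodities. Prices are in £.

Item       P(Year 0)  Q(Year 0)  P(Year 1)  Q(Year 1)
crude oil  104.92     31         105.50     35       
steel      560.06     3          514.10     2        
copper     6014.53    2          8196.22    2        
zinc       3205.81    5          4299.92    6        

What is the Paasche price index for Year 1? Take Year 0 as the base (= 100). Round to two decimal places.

Paasche price index uses current-period quantities as weights.
ΣP(Year 1)·Q(Year 1) = 105.50×35 + 514.10×2 + 8196.22×2 + 4299.92×6 = 3692.5 + 1028.2 + 16392.44 + 25799.52 = 46912.66
ΣP(Year 0)·Q(Year 1) = 104.92×35 + 560.06×2 + 6014.53×2 + 3205.81×6 = 3672.2 + 1120.12 + 12029.06 + 19234.86 = 36056.24
Index = 46912.66 / 36056.24 × 100 = 130.1097

130.11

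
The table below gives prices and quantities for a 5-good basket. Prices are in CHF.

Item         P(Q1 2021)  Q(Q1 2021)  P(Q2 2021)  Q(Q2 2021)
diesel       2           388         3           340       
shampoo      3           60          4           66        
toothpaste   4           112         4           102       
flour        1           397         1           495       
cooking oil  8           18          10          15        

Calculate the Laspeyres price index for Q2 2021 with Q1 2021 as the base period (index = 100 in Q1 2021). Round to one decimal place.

Laspeyres price index uses base-period quantities as weights.
ΣP(Q2 2021)·Q(Q1 2021) = 3×388 + 4×60 + 4×112 + 1×397 + 10×18 = 1164 + 240 + 448 + 397 + 180 = 2429
ΣP(Q1 2021)·Q(Q1 2021) = 2×388 + 3×60 + 4×112 + 1×397 + 8×18 = 776 + 180 + 448 + 397 + 144 = 1945
Index = 2429 / 1945 × 100 = 124.8843

124.9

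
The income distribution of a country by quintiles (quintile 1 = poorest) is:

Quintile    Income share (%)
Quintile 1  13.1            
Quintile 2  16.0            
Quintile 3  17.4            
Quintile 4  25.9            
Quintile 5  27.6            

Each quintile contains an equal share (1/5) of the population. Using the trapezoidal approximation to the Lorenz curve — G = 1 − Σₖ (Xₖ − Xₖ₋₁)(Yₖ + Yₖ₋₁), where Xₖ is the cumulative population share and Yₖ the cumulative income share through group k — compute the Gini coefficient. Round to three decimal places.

Cumulative income shares Yₖ: 0.1310, 0.2910, 0.4650, 0.7240, 1.0000
Σ (Xₖ−Xₖ₋₁)(Yₖ+Yₖ₋₁) = (1/5)(0.1310+0.0000) + (1/5)(0.2910+0.1310) + (1/5)(0.4650+0.2910) + (1/5)(0.7240+0.4650) + (1/5)(1.0000+0.7240)
  = 0.0262 + 0.0844 + 0.1512 + 0.2378 + 0.3448 = 0.8444
G = 1 − 0.8444 = 0.1556

0.156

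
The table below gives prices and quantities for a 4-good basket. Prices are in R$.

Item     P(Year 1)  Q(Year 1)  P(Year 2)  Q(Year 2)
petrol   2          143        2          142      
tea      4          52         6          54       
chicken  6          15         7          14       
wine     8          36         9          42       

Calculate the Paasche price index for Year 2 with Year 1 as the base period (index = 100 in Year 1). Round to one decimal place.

117.8

Paasche price index uses current-period quantities as weights.
ΣP(Year 2)·Q(Year 2) = 2×142 + 6×54 + 7×14 + 9×42 = 284 + 324 + 98 + 378 = 1084
ΣP(Year 1)·Q(Year 2) = 2×142 + 4×54 + 6×14 + 8×42 = 284 + 216 + 84 + 336 = 920
Index = 1084 / 920 × 100 = 117.8261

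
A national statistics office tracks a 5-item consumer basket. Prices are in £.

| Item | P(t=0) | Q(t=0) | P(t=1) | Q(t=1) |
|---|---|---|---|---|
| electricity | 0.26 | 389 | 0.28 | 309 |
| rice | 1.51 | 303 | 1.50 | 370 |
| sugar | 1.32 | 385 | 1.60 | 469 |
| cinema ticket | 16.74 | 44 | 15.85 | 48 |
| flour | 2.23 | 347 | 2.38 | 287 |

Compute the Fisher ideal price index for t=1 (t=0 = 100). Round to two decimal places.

104.92

Laspeyres component (base-period weights):
ΣP(t=1)Q(t=0) = 0.28×389 + 1.50×303 + 1.60×385 + 15.85×44 + 2.38×347 = 108.92 + 454.5 + 616 + 697.4 + 825.86 = 2702.68
ΣP(t=0)Q(t=0) = 0.26×389 + 1.51×303 + 1.32×385 + 16.74×44 + 2.23×347 = 101.14 + 457.53 + 508.2 + 736.56 + 773.81 = 2577.24
L = 2702.68 / 2577.24 × 100 = 104.8672
Paasche component (current-period weights):
ΣP(t=1)Q(t=1) = 0.28×309 + 1.50×370 + 1.60×469 + 15.85×48 + 2.38×287 = 86.52 + 555 + 750.4 + 760.8 + 683.06 = 2835.78
ΣP(t=0)Q(t=1) = 0.26×309 + 1.51×370 + 1.32×469 + 16.74×48 + 2.23×287 = 80.34 + 558.7 + 619.08 + 803.52 + 640.01 = 2701.65
P = 2835.78 / 2701.65 × 100 = 104.9647
Fisher = √(L × P) = √(104.8672 × 104.9647) = 104.9160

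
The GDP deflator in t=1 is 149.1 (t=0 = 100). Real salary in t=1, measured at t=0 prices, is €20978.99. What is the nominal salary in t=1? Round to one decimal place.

31279.7

Nominal = Real × (Index/100) = 20978.99 × (149.1/100)
        = 20978.99 × 1.491 = 31279.6741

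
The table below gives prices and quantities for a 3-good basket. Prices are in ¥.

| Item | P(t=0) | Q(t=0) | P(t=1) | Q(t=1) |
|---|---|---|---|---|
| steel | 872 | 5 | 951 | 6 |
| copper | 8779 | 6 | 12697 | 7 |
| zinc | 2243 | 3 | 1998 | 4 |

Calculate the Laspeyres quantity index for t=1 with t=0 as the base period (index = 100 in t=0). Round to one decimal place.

Laspeyres quantity index uses base-period prices as weights.
ΣP(t=0)·Q(t=1) = 872×6 + 8779×7 + 2243×4 = 5232 + 61453 + 8972 = 75657
ΣP(t=0)·Q(t=0) = 872×5 + 8779×6 + 2243×3 = 4360 + 52674 + 6729 = 63763
Index = 75657 / 63763 × 100 = 118.6535

118.7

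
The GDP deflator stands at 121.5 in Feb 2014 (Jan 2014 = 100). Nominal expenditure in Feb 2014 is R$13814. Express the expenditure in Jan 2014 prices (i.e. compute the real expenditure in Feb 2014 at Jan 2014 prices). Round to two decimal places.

Real = Nominal ÷ (Index/100) = 13814 ÷ (121.5/100)
     = 13814 ÷ 1.215 = 11369.5473

11369.55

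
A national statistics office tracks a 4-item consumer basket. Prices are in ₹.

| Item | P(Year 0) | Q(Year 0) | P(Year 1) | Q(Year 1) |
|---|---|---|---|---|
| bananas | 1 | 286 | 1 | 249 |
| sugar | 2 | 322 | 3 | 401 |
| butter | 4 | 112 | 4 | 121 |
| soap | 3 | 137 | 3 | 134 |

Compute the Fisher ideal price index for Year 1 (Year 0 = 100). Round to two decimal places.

Laspeyres component (base-period weights):
ΣP(Year 1)Q(Year 0) = 1×286 + 3×322 + 4×112 + 3×137 = 286 + 966 + 448 + 411 = 2111
ΣP(Year 0)Q(Year 0) = 1×286 + 2×322 + 4×112 + 3×137 = 286 + 644 + 448 + 411 = 1789
L = 2111 / 1789 × 100 = 117.9989
Paasche component (current-period weights):
ΣP(Year 1)Q(Year 1) = 1×249 + 3×401 + 4×121 + 3×134 = 249 + 1203 + 484 + 402 = 2338
ΣP(Year 0)Q(Year 1) = 1×249 + 2×401 + 4×121 + 3×134 = 249 + 802 + 484 + 402 = 1937
P = 2338 / 1937 × 100 = 120.7021
Fisher = √(L × P) = √(117.9989 × 120.7021) = 119.3428

119.34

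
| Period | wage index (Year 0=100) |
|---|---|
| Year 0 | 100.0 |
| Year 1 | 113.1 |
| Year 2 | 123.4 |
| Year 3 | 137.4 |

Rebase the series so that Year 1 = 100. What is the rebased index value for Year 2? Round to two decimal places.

Rebased(Year 2) = 123.4 / 113.1 × 100 = 109.1070

109.11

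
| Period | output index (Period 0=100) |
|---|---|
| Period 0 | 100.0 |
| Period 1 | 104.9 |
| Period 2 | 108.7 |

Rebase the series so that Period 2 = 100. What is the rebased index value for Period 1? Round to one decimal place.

Rebased(Period 1) = 104.9 / 108.7 × 100 = 96.5041

96.5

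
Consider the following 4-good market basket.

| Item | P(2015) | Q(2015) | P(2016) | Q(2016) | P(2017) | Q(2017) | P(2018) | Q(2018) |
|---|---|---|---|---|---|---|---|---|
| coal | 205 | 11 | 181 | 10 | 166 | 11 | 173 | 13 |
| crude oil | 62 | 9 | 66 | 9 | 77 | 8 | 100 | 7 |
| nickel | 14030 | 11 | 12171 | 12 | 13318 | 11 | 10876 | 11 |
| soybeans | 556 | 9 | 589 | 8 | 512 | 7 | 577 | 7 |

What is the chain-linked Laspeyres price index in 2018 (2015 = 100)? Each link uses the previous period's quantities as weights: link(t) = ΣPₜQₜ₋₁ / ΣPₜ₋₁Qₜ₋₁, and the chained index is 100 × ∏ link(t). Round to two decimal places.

Link 2015→2016:
ΣP(2016)Q(2015) = 181×11 + 66×9 + 12171×11 + 589×9 = 1991 + 594 + 133881 + 5301 = 141767
ΣP(2015)Q(2015) = 205×11 + 62×9 + 14030×11 + 556×9 = 2255 + 558 + 154330 + 5004 = 162147
link = 141767/162147 = 0.874312
Link 2016→2017:
ΣP(2017)Q(2016) = 166×10 + 77×9 + 13318×12 + 512×8 = 1660 + 693 + 159816 + 4096 = 166265
ΣP(2016)Q(2016) = 181×10 + 66×9 + 12171×12 + 589×8 = 1810 + 594 + 146052 + 4712 = 153168
link = 166265/153168 = 1.085507
Link 2017→2018:
ΣP(2018)Q(2017) = 173×11 + 100×8 + 10876×11 + 577×7 = 1903 + 800 + 119636 + 4039 = 126378
ΣP(2017)Q(2017) = 166×11 + 77×8 + 13318×11 + 512×7 = 1826 + 616 + 146498 + 3584 = 152524
link = 126378/152524 = 0.828578
Chained index = 100 × 0.874312 × 1.085507 × 0.828578 = 78.6380

78.64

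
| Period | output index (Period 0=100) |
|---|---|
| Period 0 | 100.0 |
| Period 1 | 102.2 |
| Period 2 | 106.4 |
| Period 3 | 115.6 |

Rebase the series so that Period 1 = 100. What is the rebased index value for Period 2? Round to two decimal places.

Rebased(Period 2) = 106.4 / 102.2 × 100 = 104.1096

104.11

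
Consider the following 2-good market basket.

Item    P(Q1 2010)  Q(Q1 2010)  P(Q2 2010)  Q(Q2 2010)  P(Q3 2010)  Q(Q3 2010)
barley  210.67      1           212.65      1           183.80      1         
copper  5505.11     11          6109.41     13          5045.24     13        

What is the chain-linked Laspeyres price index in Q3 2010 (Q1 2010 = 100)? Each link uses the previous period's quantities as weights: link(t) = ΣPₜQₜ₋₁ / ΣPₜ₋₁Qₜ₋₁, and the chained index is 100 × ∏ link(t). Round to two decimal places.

91.63

Link Q1 2010→Q2 2010:
ΣP(Q2 2010)Q(Q1 2010) = 212.65×1 + 6109.41×11 = 212.65 + 67203.51 = 67416.16
ΣP(Q1 2010)Q(Q1 2010) = 210.67×1 + 5505.11×11 = 210.67 + 60556.21 = 60766.88
link = 67416.16/60766.88 = 1.109423
Link Q2 2010→Q3 2010:
ΣP(Q3 2010)Q(Q2 2010) = 183.80×1 + 5045.24×13 = 183.8 + 65588.12 = 65771.92
ΣP(Q2 2010)Q(Q2 2010) = 212.65×1 + 6109.41×13 = 212.65 + 79422.33 = 79634.98
link = 65771.92/79634.98 = 0.825917
Chained index = 100 × 1.109423 × 0.825917 = 91.6292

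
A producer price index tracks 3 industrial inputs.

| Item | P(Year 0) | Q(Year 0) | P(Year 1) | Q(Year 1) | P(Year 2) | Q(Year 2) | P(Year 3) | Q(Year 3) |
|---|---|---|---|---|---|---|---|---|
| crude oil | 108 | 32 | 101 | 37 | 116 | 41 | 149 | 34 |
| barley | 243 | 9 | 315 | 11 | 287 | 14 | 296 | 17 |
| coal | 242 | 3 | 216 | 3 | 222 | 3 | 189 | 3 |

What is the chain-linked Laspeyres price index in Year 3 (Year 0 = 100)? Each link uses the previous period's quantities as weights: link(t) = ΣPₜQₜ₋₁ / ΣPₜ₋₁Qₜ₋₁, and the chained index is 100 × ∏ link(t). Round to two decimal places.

Link Year 0→Year 1:
ΣP(Year 1)Q(Year 0) = 101×32 + 315×9 + 216×3 = 3232 + 2835 + 648 = 6715
ΣP(Year 0)Q(Year 0) = 108×32 + 243×9 + 242×3 = 3456 + 2187 + 726 = 6369
link = 6715/6369 = 1.054326
Link Year 1→Year 2:
ΣP(Year 2)Q(Year 1) = 116×37 + 287×11 + 222×3 = 4292 + 3157 + 666 = 8115
ΣP(Year 1)Q(Year 1) = 101×37 + 315×11 + 216×3 = 3737 + 3465 + 648 = 7850
link = 8115/7850 = 1.033758
Link Year 2→Year 3:
ΣP(Year 3)Q(Year 2) = 149×41 + 296×14 + 189×3 = 6109 + 4144 + 567 = 10820
ΣP(Year 2)Q(Year 2) = 116×41 + 287×14 + 222×3 = 4756 + 4018 + 666 = 9440
link = 10820/9440 = 1.146186
Chained index = 100 × 1.054326 × 1.033758 × 1.146186 = 124.9249

124.92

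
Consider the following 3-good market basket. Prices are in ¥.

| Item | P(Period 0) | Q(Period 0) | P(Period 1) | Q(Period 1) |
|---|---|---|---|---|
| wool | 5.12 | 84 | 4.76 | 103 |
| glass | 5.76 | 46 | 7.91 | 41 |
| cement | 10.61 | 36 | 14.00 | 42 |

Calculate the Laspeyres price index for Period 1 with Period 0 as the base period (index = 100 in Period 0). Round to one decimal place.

117.7

Laspeyres price index uses base-period quantities as weights.
ΣP(Period 1)·Q(Period 0) = 4.76×84 + 7.91×46 + 14.00×36 = 399.84 + 363.86 + 504 = 1267.7
ΣP(Period 0)·Q(Period 0) = 5.12×84 + 5.76×46 + 10.61×36 = 430.08 + 264.96 + 381.96 = 1077
Index = 1267.7 / 1077 × 100 = 117.7066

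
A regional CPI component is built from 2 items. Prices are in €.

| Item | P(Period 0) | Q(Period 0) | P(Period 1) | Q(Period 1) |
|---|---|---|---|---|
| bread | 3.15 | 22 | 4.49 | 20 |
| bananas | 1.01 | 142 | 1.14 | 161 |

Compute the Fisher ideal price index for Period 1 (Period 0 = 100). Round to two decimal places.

Laspeyres component (base-period weights):
ΣP(Period 1)Q(Period 0) = 4.49×22 + 1.14×142 = 98.78 + 161.88 = 260.66
ΣP(Period 0)Q(Period 0) = 3.15×22 + 1.01×142 = 69.3 + 143.42 = 212.72
L = 260.66 / 212.72 × 100 = 122.5367
Paasche component (current-period weights):
ΣP(Period 1)Q(Period 1) = 4.49×20 + 1.14×161 = 89.8 + 183.54 = 273.34
ΣP(Period 0)Q(Period 1) = 3.15×20 + 1.01×161 = 63 + 162.61 = 225.61
P = 273.34 / 225.61 × 100 = 121.1560
Fisher = √(L × P) = √(122.5367 × 121.1560) = 121.8444

121.84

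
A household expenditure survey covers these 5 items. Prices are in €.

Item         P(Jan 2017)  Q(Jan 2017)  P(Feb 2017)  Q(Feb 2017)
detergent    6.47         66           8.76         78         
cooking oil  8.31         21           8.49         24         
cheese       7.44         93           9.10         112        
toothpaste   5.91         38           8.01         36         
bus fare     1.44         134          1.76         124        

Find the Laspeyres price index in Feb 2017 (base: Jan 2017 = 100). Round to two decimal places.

125.25

Laspeyres price index uses base-period quantities as weights.
ΣP(Feb 2017)·Q(Jan 2017) = 8.76×66 + 8.49×21 + 9.10×93 + 8.01×38 + 1.76×134 = 578.16 + 178.29 + 846.3 + 304.38 + 235.84 = 2142.97
ΣP(Jan 2017)·Q(Jan 2017) = 6.47×66 + 8.31×21 + 7.44×93 + 5.91×38 + 1.44×134 = 427.02 + 174.51 + 691.92 + 224.58 + 192.96 = 1710.99
Index = 2142.97 / 1710.99 × 100 = 125.2474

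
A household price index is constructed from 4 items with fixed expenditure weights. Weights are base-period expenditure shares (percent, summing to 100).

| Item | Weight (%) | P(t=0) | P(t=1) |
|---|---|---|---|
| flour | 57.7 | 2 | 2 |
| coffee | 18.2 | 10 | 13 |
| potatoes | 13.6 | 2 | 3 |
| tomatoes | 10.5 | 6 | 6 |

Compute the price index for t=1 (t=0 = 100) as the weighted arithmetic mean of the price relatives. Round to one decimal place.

112.3

flour: 57.7 × (2/2) = 57.7 × 1.000000 = 57.7000
coffee: 18.2 × (13/10) = 18.2 × 1.300000 = 23.6600
potatoes: 13.6 × (3/2) = 13.6 × 1.500000 = 20.4000
tomatoes: 10.5 × (6/6) = 10.5 × 1.000000 = 10.5000
Index = Σ wᵢ·(p₁ᵢ/p₀ᵢ) = 57.7000 + 23.6600 + 20.4000 + 10.5000 = 112.2600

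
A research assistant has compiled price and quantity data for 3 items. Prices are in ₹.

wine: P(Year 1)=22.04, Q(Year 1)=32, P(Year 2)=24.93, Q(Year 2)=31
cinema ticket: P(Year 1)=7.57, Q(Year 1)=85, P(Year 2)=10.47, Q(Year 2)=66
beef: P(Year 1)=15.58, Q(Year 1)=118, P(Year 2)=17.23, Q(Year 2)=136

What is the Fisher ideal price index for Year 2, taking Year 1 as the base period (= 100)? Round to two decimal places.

Laspeyres component (base-period weights):
ΣP(Year 2)Q(Year 1) = 24.93×32 + 10.47×85 + 17.23×118 = 797.76 + 889.95 + 2033.14 = 3720.85
ΣP(Year 1)Q(Year 1) = 22.04×32 + 7.57×85 + 15.58×118 = 705.28 + 643.45 + 1838.44 = 3187.17
L = 3720.85 / 3187.17 × 100 = 116.7446
Paasche component (current-period weights):
ΣP(Year 2)Q(Year 2) = 24.93×31 + 10.47×66 + 17.23×136 = 772.83 + 691.02 + 2343.28 = 3807.13
ΣP(Year 1)Q(Year 2) = 22.04×31 + 7.57×66 + 15.58×136 = 683.24 + 499.62 + 2118.88 = 3301.74
P = 3807.13 / 3301.74 × 100 = 115.3068
Fisher = √(L × P) = √(116.7446 × 115.3068) = 116.0235

116.02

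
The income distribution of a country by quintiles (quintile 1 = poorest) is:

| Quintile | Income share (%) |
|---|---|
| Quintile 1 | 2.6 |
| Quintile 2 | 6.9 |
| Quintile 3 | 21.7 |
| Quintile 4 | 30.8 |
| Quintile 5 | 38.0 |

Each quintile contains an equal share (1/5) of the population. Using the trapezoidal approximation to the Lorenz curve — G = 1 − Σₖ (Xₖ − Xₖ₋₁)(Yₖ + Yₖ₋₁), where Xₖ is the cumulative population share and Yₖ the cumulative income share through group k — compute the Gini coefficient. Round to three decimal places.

0.379

Cumulative income shares Yₖ: 0.0260, 0.0950, 0.3120, 0.6200, 1.0000
Σ (Xₖ−Xₖ₋₁)(Yₖ+Yₖ₋₁) = (1/5)(0.0260+0.0000) + (1/5)(0.0950+0.0260) + (1/5)(0.3120+0.0950) + (1/5)(0.6200+0.3120) + (1/5)(1.0000+0.6200)
  = 0.0052 + 0.0242 + 0.0814 + 0.1864 + 0.3240 = 0.6212
G = 1 − 0.6212 = 0.3788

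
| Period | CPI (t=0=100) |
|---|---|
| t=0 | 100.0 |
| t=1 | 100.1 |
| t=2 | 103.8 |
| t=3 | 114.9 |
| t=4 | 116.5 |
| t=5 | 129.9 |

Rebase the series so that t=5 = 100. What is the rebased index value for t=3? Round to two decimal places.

88.45

Rebased(t=3) = 114.9 / 129.9 × 100 = 88.4527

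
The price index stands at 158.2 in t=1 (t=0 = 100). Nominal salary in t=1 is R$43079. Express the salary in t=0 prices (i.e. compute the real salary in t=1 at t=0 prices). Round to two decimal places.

27230.72

Real = Nominal ÷ (Index/100) = 43079 ÷ (158.2/100)
     = 43079 ÷ 1.582 = 27230.7206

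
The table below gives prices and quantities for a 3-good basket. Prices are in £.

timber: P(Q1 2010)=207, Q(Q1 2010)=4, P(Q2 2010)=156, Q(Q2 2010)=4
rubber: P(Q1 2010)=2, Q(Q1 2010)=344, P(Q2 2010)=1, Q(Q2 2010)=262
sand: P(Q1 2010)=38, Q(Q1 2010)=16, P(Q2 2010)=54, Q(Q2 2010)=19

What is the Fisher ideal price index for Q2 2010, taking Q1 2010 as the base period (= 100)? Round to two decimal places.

Laspeyres component (base-period weights):
ΣP(Q2 2010)Q(Q1 2010) = 156×4 + 1×344 + 54×16 = 624 + 344 + 864 = 1832
ΣP(Q1 2010)Q(Q1 2010) = 207×4 + 2×344 + 38×16 = 828 + 688 + 608 = 2124
L = 1832 / 2124 × 100 = 86.2524
Paasche component (current-period weights):
ΣP(Q2 2010)Q(Q2 2010) = 156×4 + 1×262 + 54×19 = 624 + 262 + 1026 = 1912
ΣP(Q1 2010)Q(Q2 2010) = 207×4 + 2×262 + 38×19 = 828 + 524 + 722 = 2074
P = 1912 / 2074 × 100 = 92.1890
Fisher = √(L × P) = √(86.2524 × 92.1890) = 89.1713

89.17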